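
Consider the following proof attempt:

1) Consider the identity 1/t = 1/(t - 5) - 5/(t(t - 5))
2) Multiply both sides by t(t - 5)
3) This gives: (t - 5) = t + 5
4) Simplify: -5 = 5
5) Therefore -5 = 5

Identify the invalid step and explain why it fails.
Step 3: This gives: (t - 5) = t + 5

Step 3 makes a sign error when clearing denominators. Multiplying -5/(t(t - 5)) by t(t - 5) gives -5, not +5. The correct result is (t - 5) = t - 5, which is trivially true, not (t - 5) = t + 5. (Step 1 is a valid identity: 1/(t - 5) - 5/(t(t - 5)) = (t - 5)/(t(t - 5)) = 1/t.)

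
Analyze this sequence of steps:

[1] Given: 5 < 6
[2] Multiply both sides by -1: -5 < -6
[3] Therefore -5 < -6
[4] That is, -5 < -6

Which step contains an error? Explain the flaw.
Step 2: Multiply both sides by -1: -5 < -6

Step 2 multiplies both sides by -1 but fails to reverse the inequality sign. When multiplying (or dividing) an inequality by a negative number, the direction must be reversed. Since 5 < 6, we should get -5 > -6, i.e., -5 > -6.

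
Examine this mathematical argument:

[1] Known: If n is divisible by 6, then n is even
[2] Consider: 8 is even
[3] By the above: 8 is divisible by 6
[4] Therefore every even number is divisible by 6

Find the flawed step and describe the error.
Step 3: By the above: 8 is divisible by 6

Step 3 commits the fallacy of affirming the consequent. The known fact 'divisible by 6 → even' does NOT imply 'even → divisible by 6'. That would be the converse, which is false. For example, 8 is even but 8 ÷ 6 = 1.33, which is not an integer.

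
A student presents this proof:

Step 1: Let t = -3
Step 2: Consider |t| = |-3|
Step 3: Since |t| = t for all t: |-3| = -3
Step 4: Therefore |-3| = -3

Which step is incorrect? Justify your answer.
Step 3: Since |t| = t for all t: |-3| = -3

Step 3 incorrectly states that |t| = t for all t. The correct definition is |t| = t when t >= 0, and |t| = -t when t < 0. Since -3 < 0, we have |-3| = -(-3) = 3, not -3.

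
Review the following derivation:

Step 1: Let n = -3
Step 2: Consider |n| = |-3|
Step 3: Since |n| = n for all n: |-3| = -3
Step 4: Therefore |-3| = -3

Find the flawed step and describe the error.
Step 3: Since |n| = n for all n: |-3| = -3

Step 3 incorrectly states that |n| = n for all n. The correct definition is |n| = n when n >= 0, and |n| = -n when n < 0. Since -3 < 0, we have |-3| = -(-3) = 3, not -3.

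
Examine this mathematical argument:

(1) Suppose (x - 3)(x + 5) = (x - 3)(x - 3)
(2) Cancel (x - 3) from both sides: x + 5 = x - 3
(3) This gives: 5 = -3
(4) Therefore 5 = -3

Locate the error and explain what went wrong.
Step 2: Cancel (x - 3) from both sides: x + 5 = x - 3

Step 2 cancels (x - 3) from both sides. This is only valid if (x - 3) ≠ 0, i.e., x ≠ 3. When x = 3, both sides equal zero regardless of the other factors. The correct approach requires considering x = 3 as a separate case.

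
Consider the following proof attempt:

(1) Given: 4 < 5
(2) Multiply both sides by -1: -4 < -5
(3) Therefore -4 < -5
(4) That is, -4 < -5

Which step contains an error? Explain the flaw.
Step 2: Multiply both sides by -1: -4 < -5

Step 2 multiplies both sides by -1 but fails to reverse the inequality sign. When multiplying (or dividing) an inequality by a negative number, the direction must be reversed. Since 4 < 5, we should get -4 > -5, i.e., -4 > -5.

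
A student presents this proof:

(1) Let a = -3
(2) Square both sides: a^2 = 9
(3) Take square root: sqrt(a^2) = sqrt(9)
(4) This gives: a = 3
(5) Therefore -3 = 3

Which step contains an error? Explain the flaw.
Step 4: This gives: a = 3

Step 4 incorrectly states that sqrt(a^2) = a. The correct identity is sqrt(a^2) = |a|. Since a = -3 < 0, we have sqrt(a^2) = |-3| = 3, not a = -3.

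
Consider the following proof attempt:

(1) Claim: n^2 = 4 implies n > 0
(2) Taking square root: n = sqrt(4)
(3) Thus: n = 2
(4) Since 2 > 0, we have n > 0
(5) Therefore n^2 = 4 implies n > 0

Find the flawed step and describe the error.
Step 2: Taking square root: n = sqrt(4)

Step 2 takes the square root and assumes the positive root only. The equation n^2 = 4 actually has two solutions: n = 2 and n = -2. The proof silently assumes n > 0 without justification, then uses this assumption to conclude n > 0, which is circular. The counterexample n = -2 shows the claim is false.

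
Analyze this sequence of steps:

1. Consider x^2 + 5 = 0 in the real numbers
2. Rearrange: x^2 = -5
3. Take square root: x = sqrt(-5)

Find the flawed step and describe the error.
Step 3: Take square root: x = sqrt(-5)

Step 3 takes the square root of -5, which is negative. In the real number system, the square root of a negative number is undefined. The equation x^2 + 5 = 0 has no real solutions. Square roots of negative numbers only exist in the complex numbers.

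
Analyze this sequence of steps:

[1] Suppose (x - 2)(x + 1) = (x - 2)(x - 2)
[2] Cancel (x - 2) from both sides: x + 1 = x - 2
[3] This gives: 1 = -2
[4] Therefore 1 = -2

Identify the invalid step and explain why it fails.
Step 2: Cancel (x - 2) from both sides: x + 1 = x - 2

Step 2 cancels (x - 2) from both sides. This is only valid if (x - 2) ≠ 0, i.e., x ≠ 2. When x = 2, both sides equal zero regardless of the other factors. The correct approach requires considering x = 2 as a separate case.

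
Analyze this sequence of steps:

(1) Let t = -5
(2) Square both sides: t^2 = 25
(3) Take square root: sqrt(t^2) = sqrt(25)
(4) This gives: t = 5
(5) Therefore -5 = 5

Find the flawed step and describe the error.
Step 4: This gives: t = 5

Step 4 incorrectly states that sqrt(t^2) = t. The correct identity is sqrt(t^2) = |t|. Since t = -5 < 0, we have sqrt(t^2) = |-5| = 5, not t = -5.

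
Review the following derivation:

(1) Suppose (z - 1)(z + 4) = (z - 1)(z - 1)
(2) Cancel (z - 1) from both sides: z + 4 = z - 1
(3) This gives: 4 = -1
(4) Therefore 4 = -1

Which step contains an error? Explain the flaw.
Step 2: Cancel (z - 1) from both sides: z + 4 = z - 1

Step 2 cancels (z - 1) from both sides. This is only valid if (z - 1) ≠ 0, i.e., z ≠ 1. When z = 1, both sides equal zero regardless of the other factors. The correct approach requires considering z = 1 as a separate case.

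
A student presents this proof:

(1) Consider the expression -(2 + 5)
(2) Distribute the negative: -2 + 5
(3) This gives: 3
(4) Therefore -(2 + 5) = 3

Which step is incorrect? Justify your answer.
Step 2: Distribute the negative: -2 + 5

Step 2 incorrectly distributes the negative sign. The correct distribution is -(2 + 5) = -2 - 5 = -7. The negative must be applied to both terms, not just the first. The error treats -(2 + 5) as -2 + 5, which equals 3 instead of -7.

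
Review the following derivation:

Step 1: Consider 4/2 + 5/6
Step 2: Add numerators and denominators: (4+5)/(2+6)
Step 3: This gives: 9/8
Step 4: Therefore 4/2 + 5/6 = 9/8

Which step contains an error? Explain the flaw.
Step 2: Add numerators and denominators: (4+5)/(2+6)

Step 2 incorrectly adds fractions by separately adding numerators and denominators. This is wrong. The correct method requires a common denominator: 4/2 + 5/6 = (4×6 + 5×2)/(2×6) = 34/12 = 17/6. The method used gives 9/8, which is different.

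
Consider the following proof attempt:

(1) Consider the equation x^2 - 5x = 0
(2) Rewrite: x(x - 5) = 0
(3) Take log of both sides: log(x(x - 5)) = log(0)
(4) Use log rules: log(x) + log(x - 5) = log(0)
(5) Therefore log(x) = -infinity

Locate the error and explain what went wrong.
Step 3: Take log of both sides: log(x(x - 5)) = log(0)

Step 3 takes the logarithm of both sides, resulting in log(0) on the right side. The logarithm is only defined for positive numbers; log(0) is undefined (approaches negative infinity). This operation is invalid.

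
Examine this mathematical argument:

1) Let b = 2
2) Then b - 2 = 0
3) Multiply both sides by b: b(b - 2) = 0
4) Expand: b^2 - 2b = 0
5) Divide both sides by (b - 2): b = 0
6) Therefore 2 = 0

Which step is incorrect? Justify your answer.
Step 5: Divide both sides by (b - 2): b = 0

Step 5 divides both sides by (b - 2). However, since b = 2, we have (b - 2) = 0. Division by zero is undefined, making this step invalid.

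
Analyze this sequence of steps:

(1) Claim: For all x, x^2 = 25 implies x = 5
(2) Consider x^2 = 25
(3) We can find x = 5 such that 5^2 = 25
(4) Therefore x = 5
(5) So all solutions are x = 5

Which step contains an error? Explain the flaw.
Step 4: Therefore x = 5

Step 4 incorrectly concludes that x = 5 is the only solution. The proof shows that x = 5 is A solution (existence), but does not show it is the ONLY solution (uniqueness). In fact, x = -5 is also a solution since (-5)^2 = 25. Finding one solution doesn't prove there are no others.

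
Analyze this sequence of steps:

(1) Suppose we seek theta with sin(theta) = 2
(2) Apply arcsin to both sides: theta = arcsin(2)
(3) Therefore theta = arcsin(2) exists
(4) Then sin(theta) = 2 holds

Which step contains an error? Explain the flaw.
Step 2: Apply arcsin to both sides: theta = arcsin(2)

Step 2 applies arcsin to 2. However, arcsin(x) is only defined for x in [-1, 1] because sin(theta) can only produce values in that range. Since |2| > 1, arcsin(2) is undefined. There is no angle whose sine equals 2.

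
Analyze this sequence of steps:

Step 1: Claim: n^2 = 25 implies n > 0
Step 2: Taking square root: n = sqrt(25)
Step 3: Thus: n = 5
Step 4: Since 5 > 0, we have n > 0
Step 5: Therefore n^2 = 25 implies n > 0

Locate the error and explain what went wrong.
Step 2: Taking square root: n = sqrt(25)

Step 2 takes the square root and assumes the positive root only. The equation n^2 = 25 actually has two solutions: n = 5 and n = -5. The proof silently assumes n > 0 without justification, then uses this assumption to conclude n > 0, which is circular. The counterexample n = -5 shows the claim is false.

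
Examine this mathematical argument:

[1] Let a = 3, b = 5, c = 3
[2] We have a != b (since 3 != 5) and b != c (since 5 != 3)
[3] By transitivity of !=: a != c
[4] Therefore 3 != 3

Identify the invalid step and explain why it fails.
Step 3: By transitivity of !=: a != c

Step 3 incorrectly applies transitivity to the '!=' relation. Transitivity states: if a R b and b R c, then a R c. However, '!=' is not transitive. Counterexample: 3 != 5 and 5 != 3, but 3 = 3 (both equal 3). Transitivity holds for relations like <, <=, =, but not for !=.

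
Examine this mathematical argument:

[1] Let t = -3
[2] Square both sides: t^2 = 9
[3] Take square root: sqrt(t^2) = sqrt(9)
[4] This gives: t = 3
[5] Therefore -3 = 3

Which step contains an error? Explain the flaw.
Step 4: This gives: t = 3

Step 4 incorrectly states that sqrt(t^2) = t. The correct identity is sqrt(t^2) = |t|. Since t = -3 < 0, we have sqrt(t^2) = |-3| = 3, not t = -3.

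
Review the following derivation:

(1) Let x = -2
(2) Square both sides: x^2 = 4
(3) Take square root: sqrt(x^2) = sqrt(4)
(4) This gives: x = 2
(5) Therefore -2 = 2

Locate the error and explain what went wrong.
Step 4: This gives: x = 2

Step 4 incorrectly states that sqrt(x^2) = x. The correct identity is sqrt(x^2) = |x|. Since x = -2 < 0, we have sqrt(x^2) = |-2| = 2, not x = -2.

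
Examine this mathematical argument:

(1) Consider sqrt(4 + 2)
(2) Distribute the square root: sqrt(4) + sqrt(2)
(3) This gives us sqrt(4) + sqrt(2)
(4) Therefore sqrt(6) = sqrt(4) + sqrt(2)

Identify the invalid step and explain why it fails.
Step 2: Distribute the square root: sqrt(4) + sqrt(2)

Step 2 incorrectly 'distributes' the square root over addition. The square root function does not distribute: sqrt(a + b) ≠ sqrt(a) + sqrt(b). In fact, sqrt(4 + 2) = sqrt(6) ≈ 2.4495, while sqrt(4) + sqrt(2) ≈ 3.4142.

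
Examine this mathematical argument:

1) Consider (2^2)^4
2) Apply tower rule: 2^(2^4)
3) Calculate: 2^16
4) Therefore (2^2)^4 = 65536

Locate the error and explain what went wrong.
Step 2: Apply tower rule: 2^(2^4)

Step 2 incorrectly states that (a^b)^c = a^(b^c). The correct rule is (a^b)^c = a^(b×c). The actual value is (2^2)^4 = 2^8 = 256, not 2^16 = 65536.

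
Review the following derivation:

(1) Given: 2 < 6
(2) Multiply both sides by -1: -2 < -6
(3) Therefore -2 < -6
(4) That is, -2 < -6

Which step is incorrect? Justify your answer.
Step 2: Multiply both sides by -1: -2 < -6

Step 2 multiplies both sides by -1 but fails to reverse the inequality sign. When multiplying (or dividing) an inequality by a negative number, the direction must be reversed. Since 2 < 6, we should get -2 > -6, i.e., -2 > -6.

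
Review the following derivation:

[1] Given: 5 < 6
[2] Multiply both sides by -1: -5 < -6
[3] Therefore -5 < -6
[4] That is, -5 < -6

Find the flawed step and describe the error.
Step 2: Multiply both sides by -1: -5 < -6

Step 2 multiplies both sides by -1 but fails to reverse the inequality sign. When multiplying (or dividing) an inequality by a negative number, the direction must be reversed. Since 5 < 6, we should get -5 > -6, i.e., -5 > -6.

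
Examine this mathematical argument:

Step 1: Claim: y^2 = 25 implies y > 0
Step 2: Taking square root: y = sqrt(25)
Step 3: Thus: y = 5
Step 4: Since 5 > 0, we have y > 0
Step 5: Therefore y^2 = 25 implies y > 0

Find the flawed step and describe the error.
Step 2: Taking square root: y = sqrt(25)

Step 2 takes the square root and assumes the positive root only. The equation y^2 = 25 actually has two solutions: y = 5 and y = -5. The proof silently assumes y > 0 without justification, then uses this assumption to conclude y > 0, which is circular. The counterexample y = -5 shows the claim is false.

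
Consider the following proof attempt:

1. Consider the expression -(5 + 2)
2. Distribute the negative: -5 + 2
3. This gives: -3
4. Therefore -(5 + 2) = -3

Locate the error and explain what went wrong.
Step 2: Distribute the negative: -5 + 2

Step 2 incorrectly distributes the negative sign. The correct distribution is -(5 + 2) = -5 - 2 = -7. The negative must be applied to both terms, not just the first. The error treats -(5 + 2) as -5 + 2, which equals -3 instead of -7.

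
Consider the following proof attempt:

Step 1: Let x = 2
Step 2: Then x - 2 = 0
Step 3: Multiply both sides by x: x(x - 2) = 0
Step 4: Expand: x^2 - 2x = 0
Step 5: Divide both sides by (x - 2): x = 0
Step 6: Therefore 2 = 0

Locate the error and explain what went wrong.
Step 5: Divide both sides by (x - 2): x = 0

Step 5 divides both sides by (x - 2). However, since x = 2, we have (x - 2) = 0. Division by zero is undefined, making this step invalid.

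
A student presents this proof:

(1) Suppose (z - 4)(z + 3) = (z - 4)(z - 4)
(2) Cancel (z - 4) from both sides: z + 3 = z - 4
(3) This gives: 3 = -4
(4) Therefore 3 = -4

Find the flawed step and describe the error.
Step 2: Cancel (z - 4) from both sides: z + 3 = z - 4

Step 2 cancels (z - 4) from both sides. This is only valid if (z - 4) ≠ 0, i.e., z ≠ 4. When z = 4, both sides equal zero regardless of the other factors. The correct approach requires considering z = 4 as a separate case.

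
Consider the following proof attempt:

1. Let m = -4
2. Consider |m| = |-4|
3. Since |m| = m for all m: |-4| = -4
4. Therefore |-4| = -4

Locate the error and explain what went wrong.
Step 3: Since |m| = m for all m: |-4| = -4

Step 3 incorrectly states that |m| = m for all m. The correct definition is |m| = m when m >= 0, and |m| = -m when m < 0. Since -4 < 0, we have |-4| = -(-4) = 4, not -4.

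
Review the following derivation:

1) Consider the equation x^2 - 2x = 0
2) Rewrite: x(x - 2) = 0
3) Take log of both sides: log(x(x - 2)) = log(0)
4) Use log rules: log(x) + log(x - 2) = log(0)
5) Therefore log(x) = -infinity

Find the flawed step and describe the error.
Step 3: Take log of both sides: log(x(x - 2)) = log(0)

Step 3 takes the logarithm of both sides, resulting in log(0) on the right side. The logarithm is only defined for positive numbers; log(0) is undefined (approaches negative infinity). This operation is invalid.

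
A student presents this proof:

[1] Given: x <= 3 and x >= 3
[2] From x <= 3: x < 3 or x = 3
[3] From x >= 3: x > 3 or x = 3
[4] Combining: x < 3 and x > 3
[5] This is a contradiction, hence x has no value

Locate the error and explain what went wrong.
Step 4: Combining: x < 3 and x > 3

Step 4 incorrectly combines the conditions. From x <= 3 and x >= 3, the intersection is x = 3. The error treats the 'or' cases as 'and' requirements. The correct conclusion is that x = 3 is the unique solution, not that no solution exists.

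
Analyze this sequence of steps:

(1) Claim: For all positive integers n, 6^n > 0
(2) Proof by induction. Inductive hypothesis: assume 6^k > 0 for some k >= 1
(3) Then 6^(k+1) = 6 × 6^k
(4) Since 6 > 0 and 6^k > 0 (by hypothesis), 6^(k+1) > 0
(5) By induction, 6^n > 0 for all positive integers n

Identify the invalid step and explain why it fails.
Step 5: By induction, 6^n > 0 for all positive integers n

Step 5 concludes the proof by induction, but no base case was ever established. A valid induction proof requires: (1) a base case proving 6^1 > 0, and (2) an inductive step showing IF 6^k > 0 THEN 6^(k+1) > 0. Steps 2-4 correctly establish the inductive step, but without the base case the conclusion in step 5 does not follow.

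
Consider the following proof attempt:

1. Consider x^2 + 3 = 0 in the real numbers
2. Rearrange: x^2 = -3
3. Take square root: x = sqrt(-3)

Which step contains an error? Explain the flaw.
Step 3: Take square root: x = sqrt(-3)

Step 3 takes the square root of -3, which is negative. In the real number system, the square root of a negative number is undefined. The equation x^2 + 3 = 0 has no real solutions. Square roots of negative numbers only exist in the complex numbers.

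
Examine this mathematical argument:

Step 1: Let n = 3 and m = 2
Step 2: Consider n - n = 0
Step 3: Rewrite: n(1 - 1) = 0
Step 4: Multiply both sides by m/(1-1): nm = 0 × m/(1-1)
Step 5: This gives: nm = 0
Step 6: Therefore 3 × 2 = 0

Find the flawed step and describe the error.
Step 4: Multiply both sides by m/(1-1): nm = 0 × m/(1-1)

Step 4 multiplies both sides by m/(1-1). However, 1-1 = 0, so this is multiplication by m/0, which is undefined. We cannot multiply by an undefined expression.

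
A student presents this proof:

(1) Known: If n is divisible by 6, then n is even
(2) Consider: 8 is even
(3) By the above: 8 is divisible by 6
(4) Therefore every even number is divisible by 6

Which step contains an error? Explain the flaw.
Step 3: By the above: 8 is divisible by 6

Step 3 commits the fallacy of affirming the consequent. The known fact 'divisible by 6 → even' does NOT imply 'even → divisible by 6'. That would be the converse, which is false. For example, 8 is even but 8 ÷ 6 = 1.33, which is not an integer.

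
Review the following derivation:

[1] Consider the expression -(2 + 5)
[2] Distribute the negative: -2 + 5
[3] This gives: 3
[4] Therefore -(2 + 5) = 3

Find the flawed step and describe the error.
Step 2: Distribute the negative: -2 + 5

Step 2 incorrectly distributes the negative sign. The correct distribution is -(2 + 5) = -2 - 5 = -7. The negative must be applied to both terms, not just the first. The error treats -(2 + 5) as -2 + 5, which equals 3 instead of -7.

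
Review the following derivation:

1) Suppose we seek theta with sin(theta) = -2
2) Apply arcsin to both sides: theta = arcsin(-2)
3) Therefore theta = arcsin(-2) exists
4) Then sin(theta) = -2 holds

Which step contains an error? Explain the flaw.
Step 2: Apply arcsin to both sides: theta = arcsin(-2)

Step 2 applies arcsin to -2. However, arcsin(x) is only defined for x in [-1, 1] because sin(theta) can only produce values in that range. Since |-2| > 1, arcsin(-2) is undefined. There is no angle whose sine equals -2.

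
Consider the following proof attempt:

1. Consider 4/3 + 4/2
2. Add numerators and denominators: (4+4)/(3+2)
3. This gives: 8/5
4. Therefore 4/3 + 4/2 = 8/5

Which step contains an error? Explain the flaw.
Step 2: Add numerators and denominators: (4+4)/(3+2)

Step 2 incorrectly adds fractions by separately adding numerators and denominators. This is wrong. The correct method requires a common denominator: 4/3 + 4/2 = (4×2 + 4×3)/(3×2) = 20/6 = 10/3. The method used gives 8/5, which is different.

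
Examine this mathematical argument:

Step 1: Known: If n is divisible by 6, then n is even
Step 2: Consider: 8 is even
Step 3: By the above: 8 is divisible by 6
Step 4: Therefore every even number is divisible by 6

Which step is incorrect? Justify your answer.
Step 3: By the above: 8 is divisible by 6

Step 3 commits the fallacy of affirming the consequent. The known fact 'divisible by 6 → even' does NOT imply 'even → divisible by 6'. That would be the converse, which is false. For example, 8 is even but 8 ÷ 6 = 1.33, which is not an integer.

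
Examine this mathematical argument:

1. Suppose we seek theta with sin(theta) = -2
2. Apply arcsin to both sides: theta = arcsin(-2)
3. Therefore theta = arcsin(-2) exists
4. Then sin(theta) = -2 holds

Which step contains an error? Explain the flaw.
Step 2: Apply arcsin to both sides: theta = arcsin(-2)

Step 2 applies arcsin to -2. However, arcsin(x) is only defined for x in [-1, 1] because sin(theta) can only produce values in that range. Since |-2| > 1, arcsin(-2) is undefined. There is no angle whose sine equals -2.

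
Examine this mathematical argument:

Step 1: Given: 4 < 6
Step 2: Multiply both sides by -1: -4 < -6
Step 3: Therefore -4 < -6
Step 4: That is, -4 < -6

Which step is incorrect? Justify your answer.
Step 2: Multiply both sides by -1: -4 < -6

Step 2 multiplies both sides by -1 but fails to reverse the inequality sign. When multiplying (or dividing) an inequality by a negative number, the direction must be reversed. Since 4 < 6, we should get -4 > -6, i.e., -4 > -6.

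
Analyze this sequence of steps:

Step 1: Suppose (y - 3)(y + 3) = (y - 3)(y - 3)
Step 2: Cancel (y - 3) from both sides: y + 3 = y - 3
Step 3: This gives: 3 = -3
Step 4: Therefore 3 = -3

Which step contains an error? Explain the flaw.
Step 2: Cancel (y - 3) from both sides: y + 3 = y - 3

Step 2 cancels (y - 3) from both sides. This is only valid if (y - 3) ≠ 0, i.e., y ≠ 3. When y = 3, both sides equal zero regardless of the other factors. The correct approach requires considering y = 3 as a separate case.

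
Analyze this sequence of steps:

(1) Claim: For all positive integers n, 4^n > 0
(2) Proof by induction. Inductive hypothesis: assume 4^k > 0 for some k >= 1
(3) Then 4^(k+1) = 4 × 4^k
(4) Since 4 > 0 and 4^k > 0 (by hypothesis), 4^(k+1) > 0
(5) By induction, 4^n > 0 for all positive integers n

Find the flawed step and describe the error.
Step 5: By induction, 4^n > 0 for all positive integers n

Step 5 concludes the proof by induction, but no base case was ever established. A valid induction proof requires: (1) a base case proving 4^1 > 0, and (2) an inductive step showing IF 4^k > 0 THEN 4^(k+1) > 0. Steps 2-4 correctly establish the inductive step, but without the base case the conclusion in step 5 does not follow.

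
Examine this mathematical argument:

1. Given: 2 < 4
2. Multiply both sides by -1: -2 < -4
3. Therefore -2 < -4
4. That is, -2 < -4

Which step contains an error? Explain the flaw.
Step 2: Multiply both sides by -1: -2 < -4

Step 2 multiplies both sides by -1 but fails to reverse the inequality sign. When multiplying (or dividing) an inequality by a negative number, the direction must be reversed. Since 2 < 4, we should get -2 > -4, i.e., -2 > -4.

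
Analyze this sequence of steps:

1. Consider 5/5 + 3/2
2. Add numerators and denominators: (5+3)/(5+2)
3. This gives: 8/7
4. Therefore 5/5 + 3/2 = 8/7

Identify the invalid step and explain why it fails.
Step 2: Add numerators and denominators: (5+3)/(5+2)

Step 2 incorrectly adds fractions by separately adding numerators and denominators. This is wrong. The correct method requires a common denominator: 5/5 + 3/2 = (5×2 + 3×5)/(5×2) = 25/10 = 5/2. The method used gives 8/7, which is different.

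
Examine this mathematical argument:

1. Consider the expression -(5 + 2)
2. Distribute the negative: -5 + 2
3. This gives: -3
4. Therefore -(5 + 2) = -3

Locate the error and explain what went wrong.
Step 2: Distribute the negative: -5 + 2

Step 2 incorrectly distributes the negative sign. The correct distribution is -(5 + 2) = -5 - 2 = -7. The negative must be applied to both terms, not just the first. The error treats -(5 + 2) as -5 + 2, which equals -3 instead of -7.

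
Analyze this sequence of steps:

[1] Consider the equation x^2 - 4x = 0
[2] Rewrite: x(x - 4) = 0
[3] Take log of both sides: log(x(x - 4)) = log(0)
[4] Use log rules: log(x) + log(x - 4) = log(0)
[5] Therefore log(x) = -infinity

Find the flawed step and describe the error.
Step 3: Take log of both sides: log(x(x - 4)) = log(0)

Step 3 takes the logarithm of both sides, resulting in log(0) on the right side. The logarithm is only defined for positive numbers; log(0) is undefined (approaches negative infinity). This operation is invalid.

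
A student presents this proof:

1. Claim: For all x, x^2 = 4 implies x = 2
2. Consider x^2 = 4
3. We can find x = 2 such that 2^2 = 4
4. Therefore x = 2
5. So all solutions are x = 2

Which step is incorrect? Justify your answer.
Step 4: Therefore x = 2

Step 4 incorrectly concludes that x = 2 is the only solution. The proof shows that x = 2 is A solution (existence), but does not show it is the ONLY solution (uniqueness). In fact, x = -2 is also a solution since (-2)^2 = 4. Finding one solution doesn't prove there are no others.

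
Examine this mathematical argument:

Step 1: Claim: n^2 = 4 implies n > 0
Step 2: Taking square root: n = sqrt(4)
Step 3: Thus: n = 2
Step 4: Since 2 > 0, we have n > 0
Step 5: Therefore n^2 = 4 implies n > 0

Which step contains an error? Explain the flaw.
Step 2: Taking square root: n = sqrt(4)

Step 2 takes the square root and assumes the positive root only. The equation n^2 = 4 actually has two solutions: n = 2 and n = -2. The proof silently assumes n > 0 without justification, then uses this assumption to conclude n > 0, which is circular. The counterexample n = -2 shows the claim is false.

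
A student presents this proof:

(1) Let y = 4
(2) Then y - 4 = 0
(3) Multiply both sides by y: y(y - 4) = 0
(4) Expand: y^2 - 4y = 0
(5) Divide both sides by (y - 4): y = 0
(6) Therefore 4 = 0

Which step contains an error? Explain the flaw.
Step 5: Divide both sides by (y - 4): y = 0

Step 5 divides both sides by (y - 4). However, since y = 4, we have (y - 4) = 0. Division by zero is undefined, making this step invalid.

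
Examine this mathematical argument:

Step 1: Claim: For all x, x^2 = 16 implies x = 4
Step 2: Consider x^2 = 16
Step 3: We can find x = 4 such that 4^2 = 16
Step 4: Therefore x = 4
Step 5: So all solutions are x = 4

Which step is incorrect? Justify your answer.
Step 4: Therefore x = 4

Step 4 incorrectly concludes that x = 4 is the only solution. The proof shows that x = 4 is A solution (existence), but does not show it is the ONLY solution (uniqueness). In fact, x = -4 is also a solution since (-4)^2 = 16. Finding one solution doesn't prove there are no others.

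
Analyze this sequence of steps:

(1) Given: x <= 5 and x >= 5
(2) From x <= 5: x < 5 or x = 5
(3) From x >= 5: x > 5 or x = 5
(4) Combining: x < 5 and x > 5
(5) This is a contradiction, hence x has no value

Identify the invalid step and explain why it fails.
Step 4: Combining: x < 5 and x > 5

Step 4 incorrectly combines the conditions. From x <= 5 and x >= 5, the intersection is x = 5. The error treats the 'or' cases as 'and' requirements. The correct conclusion is that x = 5 is the unique solution, not that no solution exists.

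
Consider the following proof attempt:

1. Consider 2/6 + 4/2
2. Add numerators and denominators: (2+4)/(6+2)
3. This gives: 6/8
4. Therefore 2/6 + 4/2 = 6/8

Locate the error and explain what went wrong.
Step 2: Add numerators and denominators: (2+4)/(6+2)

Step 2 incorrectly adds fractions by separately adding numerators and denominators. This is wrong. The correct method requires a common denominator: 2/6 + 4/2 = (2×2 + 4×6)/(6×2) = 28/12 = 7/3. The method used gives 6/8, which is different.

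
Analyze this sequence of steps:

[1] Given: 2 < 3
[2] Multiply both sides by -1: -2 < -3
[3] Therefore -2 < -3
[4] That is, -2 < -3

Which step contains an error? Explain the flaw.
Step 2: Multiply both sides by -1: -2 < -3

Step 2 multiplies both sides by -1 but fails to reverse the inequality sign. When multiplying (or dividing) an inequality by a negative number, the direction must be reversed. Since 2 < 3, we should get -2 > -3, i.e., -2 > -3.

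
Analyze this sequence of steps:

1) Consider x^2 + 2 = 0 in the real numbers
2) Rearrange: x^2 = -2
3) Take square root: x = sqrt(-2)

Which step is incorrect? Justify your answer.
Step 3: Take square root: x = sqrt(-2)

Step 3 takes the square root of -2, which is negative. In the real number system, the square root of a negative number is undefined. The equation x^2 + 2 = 0 has no real solutions. Square roots of negative numbers only exist in the complex numbers.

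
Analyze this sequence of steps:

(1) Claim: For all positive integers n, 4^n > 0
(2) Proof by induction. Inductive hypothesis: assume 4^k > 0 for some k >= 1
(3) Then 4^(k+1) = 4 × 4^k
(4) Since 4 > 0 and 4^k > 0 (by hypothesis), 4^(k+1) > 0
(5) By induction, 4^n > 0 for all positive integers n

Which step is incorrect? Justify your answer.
Step 5: By induction, 4^n > 0 for all positive integers n

Step 5 concludes the proof by induction, but no base case was ever established. A valid induction proof requires: (1) a base case proving 4^1 > 0, and (2) an inductive step showing IF 4^k > 0 THEN 4^(k+1) > 0. Steps 2-4 correctly establish the inductive step, but without the base case the conclusion in step 5 does not follow.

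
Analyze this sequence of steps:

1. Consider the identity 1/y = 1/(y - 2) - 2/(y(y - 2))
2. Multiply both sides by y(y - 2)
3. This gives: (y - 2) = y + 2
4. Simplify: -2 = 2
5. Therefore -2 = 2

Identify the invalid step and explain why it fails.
Step 3: This gives: (y - 2) = y + 2

Step 3 makes a sign error when clearing denominators. Multiplying -2/(y(y - 2)) by y(y - 2) gives -2, not +2. The correct result is (y - 2) = y - 2, which is trivially true, not (y - 2) = y + 2. (Step 1 is a valid identity: 1/(y - 2) - 2/(y(y - 2)) = (y - 2)/(y(y - 2)) = 1/y.)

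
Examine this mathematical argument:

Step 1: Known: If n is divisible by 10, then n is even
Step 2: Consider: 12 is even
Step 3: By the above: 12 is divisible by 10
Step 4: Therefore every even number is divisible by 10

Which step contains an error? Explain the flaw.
Step 3: By the above: 12 is divisible by 10

Step 3 commits the fallacy of affirming the consequent. The known fact 'divisible by 10 → even' does NOT imply 'even → divisible by 10'. That would be the converse, which is false. For example, 12 is even but 12 ÷ 10 = 1.20, which is not an integer.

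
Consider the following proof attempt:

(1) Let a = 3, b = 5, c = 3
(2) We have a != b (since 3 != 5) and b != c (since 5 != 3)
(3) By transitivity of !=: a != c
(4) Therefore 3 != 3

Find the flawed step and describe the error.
Step 3: By transitivity of !=: a != c

Step 3 incorrectly applies transitivity to the '!=' relation. Transitivity states: if a R b and b R c, then a R c. However, '!=' is not transitive. Counterexample: 3 != 5 and 5 != 3, but 3 = 3 (both equal 3). Transitivity holds for relations like <, <=, =, but not for !=.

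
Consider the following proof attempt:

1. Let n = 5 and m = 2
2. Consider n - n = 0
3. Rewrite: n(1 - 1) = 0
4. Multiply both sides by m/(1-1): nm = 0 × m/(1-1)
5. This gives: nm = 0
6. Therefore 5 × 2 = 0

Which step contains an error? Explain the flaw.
Step 4: Multiply both sides by m/(1-1): nm = 0 × m/(1-1)

Step 4 multiplies both sides by m/(1-1). However, 1-1 = 0, so this is multiplication by m/0, which is undefined. We cannot multiply by an undefined expression.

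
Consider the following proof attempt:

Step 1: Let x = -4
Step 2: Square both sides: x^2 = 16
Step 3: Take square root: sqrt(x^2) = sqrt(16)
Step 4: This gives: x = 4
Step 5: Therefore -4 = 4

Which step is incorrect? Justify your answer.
Step 4: This gives: x = 4

Step 4 incorrectly states that sqrt(x^2) = x. The correct identity is sqrt(x^2) = |x|. Since x = -4 < 0, we have sqrt(x^2) = |-4| = 4, not x = -4.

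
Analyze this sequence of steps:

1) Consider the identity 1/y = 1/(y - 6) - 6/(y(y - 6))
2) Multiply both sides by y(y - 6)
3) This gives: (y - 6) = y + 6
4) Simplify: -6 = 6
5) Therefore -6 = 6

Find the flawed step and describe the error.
Step 3: This gives: (y - 6) = y + 6

Step 3 makes a sign error when clearing denominators. Multiplying -6/(y(y - 6)) by y(y - 6) gives -6, not +6. The correct result is (y - 6) = y - 6, which is trivially true, not (y - 6) = y + 6. (Step 1 is a valid identity: 1/(y - 6) - 6/(y(y - 6)) = (y - 6)/(y(y - 6)) = 1/y.)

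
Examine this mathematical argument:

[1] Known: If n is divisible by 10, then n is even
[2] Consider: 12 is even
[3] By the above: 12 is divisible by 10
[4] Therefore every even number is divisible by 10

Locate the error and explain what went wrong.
Step 3: By the above: 12 is divisible by 10

Step 3 commits the fallacy of affirming the consequent. The known fact 'divisible by 10 → even' does NOT imply 'even → divisible by 10'. That would be the converse, which is false. For example, 12 is even but 12 ÷ 10 = 1.20, which is not an integer.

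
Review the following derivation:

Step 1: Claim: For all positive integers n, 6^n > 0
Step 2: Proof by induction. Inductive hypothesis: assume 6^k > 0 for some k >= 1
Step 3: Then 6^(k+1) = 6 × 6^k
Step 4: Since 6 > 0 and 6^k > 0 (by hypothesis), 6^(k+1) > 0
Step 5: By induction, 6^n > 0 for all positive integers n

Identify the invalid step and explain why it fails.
Step 5: By induction, 6^n > 0 for all positive integers n

Step 5 concludes the proof by induction, but no base case was ever established. A valid induction proof requires: (1) a base case proving 6^1 > 0, and (2) an inductive step showing IF 6^k > 0 THEN 6^(k+1) > 0. Steps 2-4 correctly establish the inductive step, but without the base case the conclusion in step 5 does not follow.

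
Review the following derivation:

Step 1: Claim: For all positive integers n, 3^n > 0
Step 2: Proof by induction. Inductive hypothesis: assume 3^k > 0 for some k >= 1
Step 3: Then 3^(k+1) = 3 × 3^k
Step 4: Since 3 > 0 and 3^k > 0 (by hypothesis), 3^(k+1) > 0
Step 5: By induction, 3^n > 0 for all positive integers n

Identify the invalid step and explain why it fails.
Step 5: By induction, 3^n > 0 for all positive integers n

Step 5 concludes the proof by induction, but no base case was ever established. A valid induction proof requires: (1) a base case proving 3^1 > 0, and (2) an inductive step showing IF 3^k > 0 THEN 3^(k+1) > 0. Steps 2-4 correctly establish the inductive step, but without the base case the conclusion in step 5 does not follow.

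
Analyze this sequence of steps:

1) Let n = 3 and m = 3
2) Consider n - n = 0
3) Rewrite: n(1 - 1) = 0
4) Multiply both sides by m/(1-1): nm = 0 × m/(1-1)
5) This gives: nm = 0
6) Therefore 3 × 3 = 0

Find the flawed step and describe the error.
Step 4: Multiply both sides by m/(1-1): nm = 0 × m/(1-1)

Step 4 multiplies both sides by m/(1-1). However, 1-1 = 0, so this is multiplication by m/0, which is undefined. We cannot multiply by an undefined expression.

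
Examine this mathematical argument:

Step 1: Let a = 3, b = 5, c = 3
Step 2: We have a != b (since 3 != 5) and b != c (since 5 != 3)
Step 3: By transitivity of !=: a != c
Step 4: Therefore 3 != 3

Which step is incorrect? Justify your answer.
Step 3: By transitivity of !=: a != c

Step 3 incorrectly applies transitivity to the '!=' relation. Transitivity states: if a R b and b R c, then a R c. However, '!=' is not transitive. Counterexample: 3 != 5 and 5 != 3, but 3 = 3 (both equal 3). Transitivity holds for relations like <, <=, =, but not for !=.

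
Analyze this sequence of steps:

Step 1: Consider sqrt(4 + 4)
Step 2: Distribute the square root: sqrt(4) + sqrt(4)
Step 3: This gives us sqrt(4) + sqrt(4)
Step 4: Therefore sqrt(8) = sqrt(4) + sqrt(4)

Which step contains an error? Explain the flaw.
Step 2: Distribute the square root: sqrt(4) + sqrt(4)

Step 2 incorrectly 'distributes' the square root over addition. The square root function does not distribute: sqrt(a + b) ≠ sqrt(a) + sqrt(b). In fact, sqrt(4 + 4) = sqrt(8) ≈ 2.8284, while sqrt(4) + sqrt(4) ≈ 4.0000.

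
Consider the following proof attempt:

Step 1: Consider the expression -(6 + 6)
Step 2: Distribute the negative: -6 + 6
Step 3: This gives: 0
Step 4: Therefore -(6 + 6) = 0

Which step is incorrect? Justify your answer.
Step 2: Distribute the negative: -6 + 6

Step 2 incorrectly distributes the negative sign. The correct distribution is -(6 + 6) = -6 - 6 = -12. The negative must be applied to both terms, not just the first. The error treats -(6 + 6) as -6 + 6, which equals 0 instead of -12.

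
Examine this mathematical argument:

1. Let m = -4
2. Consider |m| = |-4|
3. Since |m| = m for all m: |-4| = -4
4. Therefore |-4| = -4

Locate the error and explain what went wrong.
Step 3: Since |m| = m for all m: |-4| = -4

Step 3 incorrectly states that |m| = m for all m. The correct definition is |m| = m when m >= 0, and |m| = -m when m < 0. Since -4 < 0, we have |-4| = -(-4) = 4, not -4.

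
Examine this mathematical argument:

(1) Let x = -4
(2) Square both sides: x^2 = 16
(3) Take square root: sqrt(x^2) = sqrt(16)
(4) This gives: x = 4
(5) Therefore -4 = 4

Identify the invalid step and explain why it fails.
Step 4: This gives: x = 4

Step 4 incorrectly states that sqrt(x^2) = x. The correct identity is sqrt(x^2) = |x|. Since x = -4 < 0, we have sqrt(x^2) = |-4| = 4, not x = -4.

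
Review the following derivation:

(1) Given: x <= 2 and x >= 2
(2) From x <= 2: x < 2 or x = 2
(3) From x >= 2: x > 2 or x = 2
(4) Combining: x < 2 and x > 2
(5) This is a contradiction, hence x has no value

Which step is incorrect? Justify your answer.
Step 4: Combining: x < 2 and x > 2

Step 4 incorrectly combines the conditions. From x <= 2 and x >= 2, the intersection is x = 2. The error treats the 'or' cases as 'and' requirements. The correct conclusion is that x = 2 is the unique solution, not that no solution exists.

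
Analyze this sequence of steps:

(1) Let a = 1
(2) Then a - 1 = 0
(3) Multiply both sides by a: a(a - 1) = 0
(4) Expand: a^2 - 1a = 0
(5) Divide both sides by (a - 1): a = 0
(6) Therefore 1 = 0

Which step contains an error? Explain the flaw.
Step 5: Divide both sides by (a - 1): a = 0

Step 5 divides both sides by (a - 1). However, since a = 1, we have (a - 1) = 0. Division by zero is undefined, making this step invalid.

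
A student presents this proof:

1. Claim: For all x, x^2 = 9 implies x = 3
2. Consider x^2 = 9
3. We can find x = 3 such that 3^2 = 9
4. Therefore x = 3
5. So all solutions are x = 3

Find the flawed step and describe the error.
Step 4: Therefore x = 3

Step 4 incorrectly concludes that x = 3 is the only solution. The proof shows that x = 3 is A solution (existence), but does not show it is the ONLY solution (uniqueness). In fact, x = -3 is also a solution since (-3)^2 = 9. Finding one solution doesn't prove there are no others.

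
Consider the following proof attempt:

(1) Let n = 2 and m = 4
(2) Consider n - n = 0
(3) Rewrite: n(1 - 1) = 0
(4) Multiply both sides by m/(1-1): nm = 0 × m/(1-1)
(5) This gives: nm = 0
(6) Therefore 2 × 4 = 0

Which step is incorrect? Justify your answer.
Step 4: Multiply both sides by m/(1-1): nm = 0 × m/(1-1)

Step 4 multiplies both sides by m/(1-1). However, 1-1 = 0, so this is multiplication by m/0, which is undefined. We cannot multiply by an undefined expression.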